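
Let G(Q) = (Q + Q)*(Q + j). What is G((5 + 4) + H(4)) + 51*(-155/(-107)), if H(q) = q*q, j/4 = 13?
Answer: 419855/107 ≈ 3923.9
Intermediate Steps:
j = 52 (j = 4*13 = 52)
H(q) = q²
G(Q) = 2*Q*(52 + Q) (G(Q) = (Q + Q)*(Q + 52) = (2*Q)*(52 + Q) = 2*Q*(52 + Q))
G((5 + 4) + H(4)) + 51*(-155/(-107)) = 2*((5 + 4) + 4²)*(52 + ((5 + 4) + 4²)) + 51*(-155/(-107)) = 2*(9 + 16)*(52 + (9 + 16)) + 51*(-155*(-1/107)) = 2*25*(52 + 25) + 51*(155/107) = 2*25*77 + 7905/107 = 3850 + 7905/107 = 419855/107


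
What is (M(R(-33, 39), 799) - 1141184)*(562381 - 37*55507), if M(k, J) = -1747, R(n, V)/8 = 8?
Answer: 1704542148918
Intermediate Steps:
R(n, V) = 64 (R(n, V) = 8*8 = 64)
(M(R(-33, 39), 799) - 1141184)*(562381 - 37*55507) = (-1747 - 1141184)*(562381 - 37*55507) = -1142931*(562381 - 2053759) = -1142931*(-1491378) = 1704542148918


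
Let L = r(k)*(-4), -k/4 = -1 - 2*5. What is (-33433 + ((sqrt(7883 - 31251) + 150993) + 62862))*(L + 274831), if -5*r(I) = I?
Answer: 247959547682/5 + 2748662*I*sqrt(5842)/5 ≈ 4.9592e+10 + 4.2018e+7*I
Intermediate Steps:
k = 44 (k = -4*(-1 - 2*5) = -4*(-1 - 10) = -4*(-11) = 44)
r(I) = -I/5
L = 176/5 (L = -1/5*44*(-4) = -44/5*(-4) = 176/5 ≈ 35.200)
(-33433 + ((sqrt(7883 - 31251) + 150993) + 62862))*(L + 274831) = (-33433 + ((sqrt(7883 - 31251) + 150993) + 62862))*(176/5 + 274831) = (-33433 + ((sqrt(-23368) + 150993) + 62862))*(1374331/5) = (-33433 + ((2*I*sqrt(5842) + 150993) + 62862))*(1374331/5) = (-33433 + ((150993 + 2*I*sqrt(5842)) + 62862))*(1374331/5) = (-33433 + (213855 + 2*I*sqrt(5842)))*(1374331/5) = (180422 + 2*I*sqrt(5842))*(1374331/5) = 247959547682/5 + 2748662*I*sqrt(5842)/5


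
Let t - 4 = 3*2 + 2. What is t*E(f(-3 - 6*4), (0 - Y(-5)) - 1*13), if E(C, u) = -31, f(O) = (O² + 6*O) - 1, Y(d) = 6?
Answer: -372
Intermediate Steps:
f(O) = -1 + O² + 6*O
t = 12 (t = 4 + (3*2 + 2) = 4 + (6 + 2) = 4 + 8 = 12)
t*E(f(-3 - 6*4), (0 - Y(-5)) - 1*13) = 12*(-31) = -372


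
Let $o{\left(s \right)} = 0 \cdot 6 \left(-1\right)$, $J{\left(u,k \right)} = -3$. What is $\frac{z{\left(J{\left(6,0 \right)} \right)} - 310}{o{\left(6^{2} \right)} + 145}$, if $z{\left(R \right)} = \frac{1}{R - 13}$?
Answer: $- \frac{4961}{2320} \approx -2.1384$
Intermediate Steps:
$z{\left(R \right)} = \frac{1}{-13 + R}$
$o{\left(s \right)} = 0$ ($o{\left(s \right)} = 0 \left(-1\right) = 0$)
$\frac{z{\left(J{\left(6,0 \right)} \right)} - 310}{o{\left(6^{2} \right)} + 145} = \frac{\frac{1}{-13 - 3} - 310}{0 + 145} = \frac{\frac{1}{-16} - 310}{145} = \left(- \frac{1}{16} - 310\right) \frac{1}{145} = \left(- \frac{4961}{16}\right) \frac{1}{145} = - \frac{4961}{2320}$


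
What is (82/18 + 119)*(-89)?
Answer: -98968/9 ≈ -10996.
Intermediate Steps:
(82/18 + 119)*(-89) = (82*(1/18) + 119)*(-89) = (41/9 + 119)*(-89) = (1112/9)*(-89) = -98968/9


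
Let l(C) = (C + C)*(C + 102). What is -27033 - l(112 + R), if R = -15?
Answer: -65639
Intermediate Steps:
l(C) = 2*C*(102 + C) (l(C) = (2*C)*(102 + C) = 2*C*(102 + C))
-27033 - l(112 + R) = -27033 - 2*(112 - 15)*(102 + (112 - 15)) = -27033 - 2*97*(102 + 97) = -27033 - 2*97*199 = -27033 - 1*38606 = -27033 - 38606 = -65639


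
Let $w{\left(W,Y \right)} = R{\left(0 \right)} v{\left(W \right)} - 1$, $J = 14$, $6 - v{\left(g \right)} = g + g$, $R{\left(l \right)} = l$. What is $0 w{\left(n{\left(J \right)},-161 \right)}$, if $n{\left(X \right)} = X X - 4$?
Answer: $0$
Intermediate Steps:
$v{\left(g \right)} = 6 - 2 g$ ($v{\left(g \right)} = 6 - \left(g + g\right) = 6 - 2 g$)
$n{\left(X \right)} = -4 + X^{2}$ ($n{\left(X \right)} = X^{2} - 4 = -4 + X^{2}$)
$w{\left(W,Y \right)} = -1$ ($w{\left(W,Y \right)} = 0 \left(6 - 2 W\right) - 1 = 0 - 1 = -1$)
$0 w{\left(n{\left(J \right)},-161 \right)} = 0 \left(-1\right) = 0$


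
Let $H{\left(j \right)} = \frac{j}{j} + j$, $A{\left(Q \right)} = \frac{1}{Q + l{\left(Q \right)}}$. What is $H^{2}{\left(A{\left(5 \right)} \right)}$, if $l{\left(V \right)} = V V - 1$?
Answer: $\frac{900}{841} \approx 1.0702$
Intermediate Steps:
$l{\left(V \right)} = -1 + V^{2}$ ($l{\left(V \right)} = V^{2} - 1 = -1 + V^{2}$)
$A{\left(Q \right)} = \frac{1}{-1 + Q + Q^{2}}$ ($A{\left(Q \right)} = \frac{1}{Q + \left(-1 + Q^{2}\right)} = \frac{1}{-1 + Q + Q^{2}}$)
$H{\left(j \right)} = 1 + j$
$H^{2}{\left(A{\left(5 \right)} \right)} = \left(1 + \frac{1}{-1 + 5 + 5^{2}}\right)^{2} = \left(1 + \frac{1}{-1 + 5 + 25}\right)^{2} = \left(1 + \frac{1}{29}\right)^{2} = \left(\frac{30}{29}\right)^{2} = \frac{900}{841}$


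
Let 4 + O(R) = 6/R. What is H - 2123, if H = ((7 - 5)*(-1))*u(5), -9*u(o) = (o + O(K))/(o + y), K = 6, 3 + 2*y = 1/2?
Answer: -286589/135 ≈ -2122.9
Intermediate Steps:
y = -5/4 (y = -3/2 + (1/2)/2 = -3/2 + (1/2)*(1/2) = -3/2 + 1/4 = -5/4 ≈ -1.2500)
O(R) = -4 + 6/R
u(o) = -(-3 + o)/(9*(-5/4 + o)) (u(o) = -(o + (-4 + 6/6))/(9*(o - 5/4)) = -(o + (-4 + 6*(1/6)))/(9*(-5/4 + o)) = -(o + (-4 + 1))/(9*(-5/4 + o)) = -(o - 3)/(9*(-5/4 + o)) = -(-3 + o)/(9*(-5/4 + o)))
H = 16/135 (H = ((7 - 5)*(-1))*(4*(3 - 1*5)/(9*(-5 + 4*5))) = (2*(-1))*(4*(3 - 5)/(9*(-5 + 20))) = -8*(-2)/(9*15) = -2*(-8/135) = 16/135 ≈ 0.11852)
H - 2123 = 16/135 - 2123 = -286589/135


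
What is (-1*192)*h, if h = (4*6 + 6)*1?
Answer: -5760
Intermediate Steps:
h = 30 (h = (24 + 6)*1 = 30*1 = 30)
(-1*192)*h = -1*192*30 = -192*30 = -5760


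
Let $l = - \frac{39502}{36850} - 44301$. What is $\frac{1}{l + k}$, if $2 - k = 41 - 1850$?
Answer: $- \frac{18425}{782898001} \approx -2.3534 \cdot 10^{-5}$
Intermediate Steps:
$l = - \frac{816265676}{18425}$ ($l = \left(-39502\right) \frac{1}{36850} - 44301 = - \frac{19751}{18425} - 44301 = - \frac{816265676}{18425} \approx -44302.0$)
$k = 1811$ ($k = 2 - \left(41 - 1850\right) = 2 - -1809 = 2 + 1809 = 1811$)
$\frac{1}{l + k} = \frac{1}{- \frac{816265676}{18425} + 1811} = \frac{1}{- \frac{782898001}{18425}} = - \frac{18425}{782898001}$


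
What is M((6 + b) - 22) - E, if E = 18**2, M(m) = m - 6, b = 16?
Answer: -330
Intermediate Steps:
M(m) = -6 + m
E = 324
M((6 + b) - 22) - E = (-6 + ((6 + 16) - 22)) - 1*324 = (-6 + (22 - 22)) - 324 = (-6 + 0) - 324 = -6 - 324 = -330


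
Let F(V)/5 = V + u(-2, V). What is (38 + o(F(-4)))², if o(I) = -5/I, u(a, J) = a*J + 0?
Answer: 22801/16 ≈ 1425.1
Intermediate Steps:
u(a, J) = J*a (u(a, J) = J*a + 0 = J*a)
F(V) = -5*V (F(V) = 5*(V + V*(-2)) = 5*(V - 2*V) = 5*(-V) = -5*V)
(38 + o(F(-4)))² = (38 - 5/((-5*(-4))))² = (38 - 5/20)² = (38 - 5*1/20)² = (38 - ¼)² = (151/4)² = 22801/16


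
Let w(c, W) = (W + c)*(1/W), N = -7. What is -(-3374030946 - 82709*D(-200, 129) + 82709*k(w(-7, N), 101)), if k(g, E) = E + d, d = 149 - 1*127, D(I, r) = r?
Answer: 3374527200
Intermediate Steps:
d = 22 (d = 149 - 127 = 22)
w(c, W) = (W + c)/W
k(g, E) = 22 + E (k(g, E) = E + 22 = 22 + E)
-(-3374030946 - 82709*D(-200, 129) + 82709*k(w(-7, N), 101)) = -(-3363857739 - 10669461) = -82709/(1/((-40794 - 129) + 123)) = -82709/(1/(-40923 + 123)) = -82709/(1/(-40800)) = -82709/(-1/40800) = -82709*(-40800) = 3374527200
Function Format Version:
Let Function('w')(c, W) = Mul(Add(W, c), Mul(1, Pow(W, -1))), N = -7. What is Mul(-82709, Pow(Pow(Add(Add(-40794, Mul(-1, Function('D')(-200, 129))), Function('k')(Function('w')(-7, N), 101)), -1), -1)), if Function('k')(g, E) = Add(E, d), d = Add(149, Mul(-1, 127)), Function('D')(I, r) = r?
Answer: 3374527200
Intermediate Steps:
d = 22 (d = Add(149, -127) = 22)
Function('w')(c, W) = Mul(Pow(W, -1), Add(W, c)) (Function('w')(c, W) = Mul(Add(W, c), Pow(W, -1)) = Mul(Pow(W, -1), Add(W, c)))
Function('k')(g, E) = Add(22, E) (Function('k')(g, E) = Add(E, 22) = Add(22, E))
Mul(-82709, Pow(Pow(Add(Add(-40794, Mul(-1, Function('D')(-200, 129))), Function('k')(Function('w')(-7, N), 101)), -1), -1)) = Mul(-82709, Pow(Pow(Add(Add(-40794, Mul(-1, 129)), Add(22, 101)), -1), -1)) = Mul(-82709, Pow(Pow(Add(Add(-40794, -129), 123), -1), -1)) = Mul(-82709, Pow(Pow(Add(-40923, 123), -1), -1)) = Mul(-82709, Pow(Pow(-40800, -1), -1)) = Mul(-82709, Pow(Rational(-1, 40800), -1)) = Mul(-82709, -40800) = 3374527200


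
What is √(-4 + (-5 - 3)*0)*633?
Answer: 1266*I ≈ 1266.0*I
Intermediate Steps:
√(-4 + (-5 - 3)*0)*633 = √(-4 - 8*0)*633 = √(-4 + 0)*633 = √(-4)*633 = (2*I)*633 = 1266*I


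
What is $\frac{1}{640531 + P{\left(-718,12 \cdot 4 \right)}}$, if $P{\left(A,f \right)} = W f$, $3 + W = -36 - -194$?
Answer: $\frac{1}{647971} \approx 1.5433 \cdot 10^{-6}$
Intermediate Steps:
$W = 155$ ($W = -3 - -158 = -3 + \left(-36 + 194\right) = -3 + 158 = 155$)
$P{\left(A,f \right)} = 155 f$
$\frac{1}{640531 + P{\left(-718,12 \cdot 4 \right)}} = \frac{1}{640531 + 155 \cdot 12 \cdot 4} = \frac{1}{640531 + 155 \cdot 48} = \frac{1}{640531 + 7440} = \frac{1}{647971}$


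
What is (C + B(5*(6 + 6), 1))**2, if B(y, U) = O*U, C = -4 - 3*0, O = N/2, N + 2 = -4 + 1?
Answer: 169/4 ≈ 42.250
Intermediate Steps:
N = -5 (N = -2 + (-4 + 1) = -2 - 3 = -5)
O = -5/2 ≈ -2.5000
C = -4 (C = -4 + 0 = -4)
B(y, U) = -5*U/2
(C + B(5*(6 + 6), 1))**2 = (-4 - 5/2*1)**2 = (-4 - 5/2)**2 = (-13/2)**2 = 169/4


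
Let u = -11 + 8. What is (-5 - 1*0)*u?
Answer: 15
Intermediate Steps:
u = -3
(-5 - 1*0)*u = (-5 - 1*0)*(-3) = (-5 + 0)*(-3) = -5*(-3) = 15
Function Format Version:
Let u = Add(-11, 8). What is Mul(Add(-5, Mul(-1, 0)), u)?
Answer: 15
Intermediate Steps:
u = -3
Mul(Add(-5, Mul(-1, 0)), u) = Mul(Add(-5, Mul(-1, 0)), -3) = Mul(Add(-5, 0), -3) = Mul(-5, -3) = 15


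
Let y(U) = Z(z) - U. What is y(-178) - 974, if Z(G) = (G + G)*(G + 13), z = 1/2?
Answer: -1565/2 ≈ -782.50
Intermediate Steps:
z = 1/2 ≈ 0.50000
Z(G) = 2*G*(13 + G) (Z(G) = (2*G)*(13 + G) = 2*G*(13 + G))
y(U) = 27/2 - U (y(U) = 2*(1/2)*(13 + 1/2) - U = 2*(1/2)*(27/2) - U = 27/2 - U)
y(-178) - 974 = (27/2 - 1*(-178)) - 974 = (27/2 + 178) - 974 = 383/2 - 974 = -1565/2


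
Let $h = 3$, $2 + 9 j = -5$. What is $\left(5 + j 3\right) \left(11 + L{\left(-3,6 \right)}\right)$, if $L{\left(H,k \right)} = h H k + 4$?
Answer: $-104$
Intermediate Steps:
$j = - \frac{7}{9}$ ($j = - \frac{2}{9} + \frac{1}{9} \left(-5\right) = - \frac{2}{9} - \frac{5}{9} = - \frac{7}{9} \approx -0.77778$)
$L{\left(H,k \right)} = 4 + 3 H k$ ($L{\left(H,k \right)} = 3 H k + 4 = 4 + 3 H k$)
$\left(5 + j 3\right) \left(11 + L{\left(-3,6 \right)}\right) = \left(5 - \frac{7}{3}\right) \left(11 + \left(4 + 3 \left(-3\right) 6\right)\right) = \left(5 - \frac{7}{3}\right) \left(11 + \left(4 - 54\right)\right) = \frac{8 \left(11 - 50\right)}{3} = \frac{8}{3} \left(-39\right) = -104$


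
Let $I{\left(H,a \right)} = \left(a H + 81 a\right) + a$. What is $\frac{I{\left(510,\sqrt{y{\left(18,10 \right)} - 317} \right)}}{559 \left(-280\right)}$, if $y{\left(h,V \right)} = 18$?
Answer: $- \frac{74 i \sqrt{299}}{19565} \approx - 0.065401 i$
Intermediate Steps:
$I{\left(H,a \right)} = 82 a + H a$ ($I{\left(H,a \right)} = \left(H a + 81 a\right) + a = \left(81 a + H a\right) + a = 82 a + H a$)
$\frac{I{\left(510,\sqrt{y{\left(18,10 \right)} - 317} \right)}}{559 \left(-280\right)} = \frac{\sqrt{18 - 317} \left(82 + 510\right)}{559 \left(-280\right)} = \frac{\sqrt{-299} \cdot 592}{-156520} = i \sqrt{299} \cdot 592 \left(- \frac{1}{156520}\right) = 592 i \sqrt{299} \left(- \frac{1}{156520}\right) = - \frac{74 i \sqrt{299}}{19565}$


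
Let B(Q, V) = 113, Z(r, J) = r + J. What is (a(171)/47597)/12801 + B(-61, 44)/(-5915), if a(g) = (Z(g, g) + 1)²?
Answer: -68153785426/3603945600255 ≈ -0.018911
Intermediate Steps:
Z(r, J) = J + r
a(g) = (1 + 2*g)² (a(g) = ((g + g) + 1)² = (2*g + 1)² = (1 + 2*g)²)
(a(171)/47597)/12801 + B(-61, 44)/(-5915) = ((1 + 2*171)²/47597)/12801 + 113/(-5915) = ((1 + 342)²*(1/47597))*(1/12801) + 113*(-1/5915) = (343²*(1/47597))*(1/12801) - 113/5915 = (117649*(1/47597))*(1/12801) - 113/5915 = (117649/47597)*(1/12801) - 113/5915 = 117649/609289197 - 113/5915 = -68153785426/3603945600255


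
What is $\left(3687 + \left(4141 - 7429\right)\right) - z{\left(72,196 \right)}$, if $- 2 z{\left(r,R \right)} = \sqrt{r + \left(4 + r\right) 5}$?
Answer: $399 + \sqrt{113} \approx 409.63$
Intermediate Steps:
$z{\left(r,R \right)} = - \frac{\sqrt{20 + 6 r}}{2}$ ($z{\left(r,R \right)} = - \frac{\sqrt{r + \left(4 + r\right) 5}}{2} = - \frac{\sqrt{r + \left(20 + 5 r\right)}}{2} = - \frac{\sqrt{20 + 6 r}}{2}$)
$\left(3687 + \left(4141 - 7429\right)\right) - z{\left(72,196 \right)} = \left(3687 + \left(4141 - 7429\right)\right) - - \frac{\sqrt{20 + 6 \cdot 72}}{2} = \left(3687 - 3288\right) - - \frac{\sqrt{20 + 432}}{2} = 399 - - \frac{\sqrt{452}}{2} = 399 - - \frac{2 \sqrt{113}}{2} = 399 - - \sqrt{113} = 399 + \sqrt{113}$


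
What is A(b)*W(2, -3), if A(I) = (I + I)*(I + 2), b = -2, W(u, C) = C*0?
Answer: 0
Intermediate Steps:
W(u, C) = 0
A(I) = 2*I*(2 + I) (A(I) = (2*I)*(2 + I) = 2*I*(2 + I))
A(b)*W(2, -3) = (2*(-2)*(2 - 2))*0 = (2*(-2)*0)*0 = 0*0 = 0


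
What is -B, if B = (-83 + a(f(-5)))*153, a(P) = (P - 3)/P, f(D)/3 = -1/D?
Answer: 13311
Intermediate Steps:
f(D) = -3/D (f(D) = 3*(-1/D) = -3/D)
a(P) = (-3 + P)/P
B = -13311 (B = (-83 + (-3 - 3/(-5))/((-3/(-5))))*153 = (-83 + (-3 - 3*(-1/5))/((-3*(-1/5))))*153 = (-83 + (-3 + 3/5)/(3/5))*153 = (-83 + (5/3)*(-12/5))*153 = (-83 - 4)*153 = -87*153 = -13311)
-B = -1*(-13311) = 13311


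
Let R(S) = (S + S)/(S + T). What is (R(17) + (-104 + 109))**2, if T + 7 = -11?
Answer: 841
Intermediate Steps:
T = -18 (T = -7 - 11 = -18)
R(S) = 2*S/(-18 + S) (R(S) = (S + S)/(S - 18) = (2*S)/(-18 + S) = 2*S/(-18 + S))
(R(17) + (-104 + 109))**2 = (2*17/(-18 + 17) + (-104 + 109))**2 = (2*17/(-1) + 5)**2 = (2*17*(-1) + 5)**2 = (-34 + 5)**2 = (-29)**2 = 841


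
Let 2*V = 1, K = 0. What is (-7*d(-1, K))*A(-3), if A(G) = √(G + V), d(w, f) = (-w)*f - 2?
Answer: 7*I*√10 ≈ 22.136*I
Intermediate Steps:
V = ½ (V = (½)*1 = ½ ≈ 0.50000)
d(w, f) = -2 - f*w (d(w, f) = -f*w - 2 = -2 - f*w)
A(G) = √(½ + G) (A(G) = √(G + ½) = √(½ + G))
(-7*d(-1, K))*A(-3) = (-7*(-2 - 1*0*(-1)))*(√(2 + 4*(-3))/2) = (-7*(-2 + 0))*(√(2 - 12)/2) = (-7*(-2))*(√(-10)/2) = 14*((I*√10)/2) = 14*(I*√10/2) = 7*I*√10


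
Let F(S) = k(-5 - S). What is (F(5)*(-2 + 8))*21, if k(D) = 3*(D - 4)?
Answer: -5292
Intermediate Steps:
k(D) = -12 + 3*D (k(D) = 3*(-4 + D) = -12 + 3*D)
F(S) = -27 - 3*S (F(S) = -12 + 3*(-5 - S) = -12 + (-15 - 3*S) = -27 - 3*S)
(F(5)*(-2 + 8))*21 = ((-27 - 3*5)*(-2 + 8))*21 = ((-27 - 15)*6)*21 = -42*6*21 = -252*21 = -5292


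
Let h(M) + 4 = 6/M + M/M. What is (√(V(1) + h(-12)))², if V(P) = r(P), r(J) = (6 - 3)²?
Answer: 11/2 ≈ 5.5000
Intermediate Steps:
h(M) = -3 + 6/M (h(M) = -4 + (6/M + M/M) = -4 + (6/M + 1) = -4 + (1 + 6/M) = -3 + 6/M)
r(J) = 9 (r(J) = 3² = 9)
V(P) = 9
(√(V(1) + h(-12)))² = (√(9 + (-3 + 6/(-12))))² = (√(9 + (-3 + 6*(-1/12))))² = (√(9 + (-3 - ½)))² = (√(9 - 7/2))² = (√(11/2))² = (√22/2)² = 11/2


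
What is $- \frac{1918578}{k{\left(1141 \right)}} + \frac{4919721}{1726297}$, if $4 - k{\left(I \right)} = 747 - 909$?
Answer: $- \frac{1655609385990}{143282651} \approx -11555.0$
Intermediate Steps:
$k{\left(I \right)} = 166$ ($k{\left(I \right)} = 4 - \left(747 - 909\right) = 4 - -162 = 4 + 162 = 166$)
$- \frac{1918578}{k{\left(1141 \right)}} + \frac{4919721}{1726297} = - \frac{1918578}{166} + \frac{4919721}{1726297} = \left(-1918578\right) \frac{1}{166} + 4919721 \cdot \frac{1}{1726297} = - \frac{959289}{83} + \frac{4919721}{1726297} = - \frac{1655609385990}{143282651}$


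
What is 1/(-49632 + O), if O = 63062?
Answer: 1/13430 ≈ 7.4460e-5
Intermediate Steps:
1/(-49632 + O) = 1/(-49632 + 63062) = 1/13430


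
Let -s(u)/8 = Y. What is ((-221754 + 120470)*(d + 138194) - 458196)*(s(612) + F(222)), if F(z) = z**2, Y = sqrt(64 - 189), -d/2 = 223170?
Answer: 1538143845692112 - 1248392050720*I*sqrt(5) ≈ 1.5381e+15 - 2.7915e+12*I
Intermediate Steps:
d = -446340 (d = -2*223170 = -446340)
Y = 5*I*sqrt(5) (Y = sqrt(-125) = 5*I*sqrt(5) ≈ 11.18*I)
s(u) = -40*I*sqrt(5)
((-221754 + 120470)*(d + 138194) - 458196)*(s(612) + F(222)) = ((-221754 + 120470)*(-446340 + 138194) - 458196)*(-40*I*sqrt(5) + 222**2) = (-101284*(-308146) - 458196)*(-40*I*sqrt(5) + 49284) = (31210259464 - 458196)*(49284 - 40*I*sqrt(5)) = 31209801268*(49284 - 40*I*sqrt(5)) = 1538143845692112 - 1248392050720*I*sqrt(5)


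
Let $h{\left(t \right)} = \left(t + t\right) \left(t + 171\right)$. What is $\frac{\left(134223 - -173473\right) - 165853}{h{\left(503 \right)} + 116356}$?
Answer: $\frac{47281}{264800} \approx 0.17855$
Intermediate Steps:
$h{\left(t \right)} = 2 t \left(171 + t\right)$
$\frac{\left(134223 - -173473\right) - 165853}{h{\left(503 \right)} + 116356} = \frac{\left(134223 - -173473\right) - 165853}{2 \cdot 503 \left(171 + 503\right) + 116356} = \frac{\left(134223 + 173473\right) - 165853}{2 \cdot 503 \cdot 674 + 116356} = \frac{307696 - 165853}{678044 + 116356} = \frac{141843}{794400} = 141843 \cdot \frac{1}{794400} = \frac{47281}{264800}$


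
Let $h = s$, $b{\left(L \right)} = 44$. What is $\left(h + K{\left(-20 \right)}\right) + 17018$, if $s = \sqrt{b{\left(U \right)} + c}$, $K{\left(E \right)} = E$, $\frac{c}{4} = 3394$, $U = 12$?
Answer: $16998 + 2 \sqrt{3405} \approx 17115.0$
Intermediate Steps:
$c = 13576$ ($c = 4 \cdot 3394 = 13576$)
$s = 2 \sqrt{3405}$ ($s = \sqrt{44 + 13576} = \sqrt{13620} = 2 \sqrt{3405} \approx 116.7$)
$h = 2 \sqrt{3405} \approx 116.7$
$\left(h + K{\left(-20 \right)}\right) + 17018 = \left(2 \sqrt{3405} - 20\right) + 17018 = \left(-20 + 2 \sqrt{3405}\right) + 17018 = 16998 + 2 \sqrt{3405}$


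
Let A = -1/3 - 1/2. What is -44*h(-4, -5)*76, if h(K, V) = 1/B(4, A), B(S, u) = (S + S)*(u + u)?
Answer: 1254/5 ≈ 250.80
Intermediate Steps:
A = -5/6 (A = -1*1/3 - 1*1/2 = -1/3 - 1/2 = -5/6 ≈ -0.83333)
B(S, u) = 4*S*u (B(S, u) = (2*S)*(2*u) = 4*S*u)
h(K, V) = -3/40 (h(K, V) = 1/(4*4*(-5/6)) = 1/(-40/3) = -3/40)
-44*h(-4, -5)*76 = -44*(-3/40)*76 = (33/10)*76 = 1254/5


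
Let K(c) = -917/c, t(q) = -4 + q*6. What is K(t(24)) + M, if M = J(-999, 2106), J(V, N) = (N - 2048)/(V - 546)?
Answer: -40711/6180 ≈ -6.5875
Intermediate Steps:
t(q) = -4 + 6*q
J(V, N) = (-2048 + N)/(-546 + V)
M = -58/1545 (M = (-2048 + 2106)/(-546 - 999) = 58/(-1545) = -1/1545*58 = -58/1545 ≈ -0.037540)
K(t(24)) + M = -917/(-4 + 6*24) - 58/1545 = -917/(-4 + 144) - 58/1545 = -917/140 - 58/1545 = -917*1/140 - 58/1545 = -131/20 - 58/1545 = -40711/6180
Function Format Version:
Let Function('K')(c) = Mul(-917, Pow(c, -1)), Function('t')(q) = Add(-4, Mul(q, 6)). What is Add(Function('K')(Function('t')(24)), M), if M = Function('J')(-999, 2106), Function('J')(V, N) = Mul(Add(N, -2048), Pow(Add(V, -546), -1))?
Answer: Rational(-40711, 6180) ≈ -6.5875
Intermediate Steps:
Function('t')(q) = Add(-4, Mul(6, q))
Function('J')(V, N) = Mul(Pow(Add(-546, V), -1), Add(-2048, N)) (Function('J')(V, N) = Mul(Add(-2048, N), Pow(Add(-546, V), -1)) = Mul(Pow(Add(-546, V), -1), Add(-2048, N)))
M = Rational(-58, 1545) (M = Mul(Pow(Add(-546, -999), -1), Add(-2048, 2106)) = Mul(Pow(-1545, -1), 58) = Mul(Rational(-1, 1545), 58) = Rational(-58, 1545) ≈ -0.037540)
Add(Function('K')(Function('t')(24)), M) = Add(Mul(-917, Pow(Add(-4, Mul(6, 24)), -1)), Rational(-58, 1545)) = Add(Mul(-917, Pow(Add(-4, 144), -1)), Rational(-58, 1545)) = Add(Mul(-917, Pow(140, -1)), Rational(-58, 1545)) = Add(Mul(-917, Rational(1, 140)), Rational(-58, 1545)) = Add(Rational(-131, 20), Rational(-58, 1545)) = Rational(-40711, 6180)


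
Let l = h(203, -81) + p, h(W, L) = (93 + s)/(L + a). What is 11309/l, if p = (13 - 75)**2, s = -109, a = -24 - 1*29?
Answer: 757703/257556 ≈ 2.9419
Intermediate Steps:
a = -53 (a = -24 - 29 = -53)
p = 3844 (p = (-62)**2 = 3844)
h(W, L) = -16/(-53 + L) (h(W, L) = (93 - 109)/(L - 53) = -16/(-53 + L))
l = 257556/67 (l = -16/(-53 - 81) + 3844 = -16/(-134) + 3844 = -16*(-1/134) + 3844 = 8/67 + 3844 = 257556/67 ≈ 3844.1)
11309/l = 11309/(257556/67) = 11309*(67/257556) = 757703/257556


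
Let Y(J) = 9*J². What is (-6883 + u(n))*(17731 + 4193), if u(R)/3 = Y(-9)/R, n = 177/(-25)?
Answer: -9302835528/59 ≈ -1.5768e+8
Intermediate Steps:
n = -177/25 (n = 177*(-1/25) = -177/25 ≈ -7.0800)
u(R) = 2187/R (u(R) = 3*((9*(-9)²)/R) = 3*((9*81)/R) = 3*(729/R) = 2187/R)
(-6883 + u(n))*(17731 + 4193) = (-6883 + 2187/(-177/25))*(17731 + 4193) = (-6883 + 2187*(-25/177))*21924 = (-6883 - 18225/59)*21924 = -424322/59*21924 = -9302835528/59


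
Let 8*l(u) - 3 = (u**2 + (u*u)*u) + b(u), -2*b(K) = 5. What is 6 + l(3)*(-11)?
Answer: -707/16 ≈ -44.188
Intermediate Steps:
b(K) = -5/2 (b(K) = -1/2*5 = -5/2)
l(u) = 1/16 + u**2/8 + u**3/8 (l(u) = 3/8 + ((u**2 + (u*u)*u) - 5/2)/8 = 3/8 + ((u**2 + u**2*u) - 5/2)/8 = 3/8 + ((u**2 + u**3) - 5/2)/8 = 3/8 + (-5/2 + u**2 + u**3)/8 = 3/8 + (-5/16 + u**2/8 + u**3/8) = 1/16 + u**2/8 + u**3/8)
6 + l(3)*(-11) = 6 + (1/16 + (1/8)*3**2 + (1/8)*3**3)*(-11) = 6 + (1/16 + (1/8)*9 + (1/8)*27)*(-11) = 6 + (1/16 + 9/8 + 27/8)*(-11) = 6 + (73/16)*(-11) = 6 - 803/16 = -707/16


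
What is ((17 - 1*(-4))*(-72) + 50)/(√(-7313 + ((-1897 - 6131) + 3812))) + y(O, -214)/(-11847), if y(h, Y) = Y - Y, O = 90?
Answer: 1462*I*√1281/3843 ≈ 13.616*I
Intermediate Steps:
y(h, Y) = 0
((17 - 1*(-4))*(-72) + 50)/(√(-7313 + ((-1897 - 6131) + 3812))) + y(O, -214)/(-11847) = ((17 - 1*(-4))*(-72) + 50)/(√(-7313 + ((-1897 - 6131) + 3812))) + 0/(-11847) = ((17 + 4)*(-72) + 50)/(√(-7313 + (-8028 + 3812))) + 0*(-1/11847) = (21*(-72) + 50)/(√(-7313 - 4216)) + 0 = (-1512 + 50)/(√(-11529)) + 0 = -1462*(-I*√1281/3843) + 0 = -(-1462)*I*√1281/3843 + 0 = 1462*I*√1281/3843 + 0 = 1462*I*√1281/3843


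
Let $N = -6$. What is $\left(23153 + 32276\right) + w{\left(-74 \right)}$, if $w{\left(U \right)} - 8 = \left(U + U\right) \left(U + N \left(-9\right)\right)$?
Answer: $58397$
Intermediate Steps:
$w{\left(U \right)} = 8 + 2 U \left(54 + U\right)$ ($w{\left(U \right)} = 8 + \left(U + U\right) \left(U - -54\right) = 8 + 2 U \left(U + 54\right) = 8 + 2 U \left(54 + U\right)$)
$\left(23153 + 32276\right) + w{\left(-74 \right)} = \left(23153 + 32276\right) + \left(8 + 2 \left(-74\right)^{2} + 108 \left(-74\right)\right) = 55429 + \left(8 + 2 \cdot 5476 - 7992\right) = 55429 + \left(8 + 10952 - 7992\right) = 55429 + 2968 = 58397$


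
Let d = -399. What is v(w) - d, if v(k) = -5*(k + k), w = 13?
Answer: 269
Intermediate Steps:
v(k) = -10*k
v(w) - d = -10*13 - 1*(-399) = -130 + 399 = 269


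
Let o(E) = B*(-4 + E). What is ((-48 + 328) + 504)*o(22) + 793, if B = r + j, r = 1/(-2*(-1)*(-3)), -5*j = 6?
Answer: -92467/5 ≈ -18493.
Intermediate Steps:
j = -6/5 (j = -⅕*6 = -6/5 ≈ -1.2000)
r = -⅙ (r = 1/(2*(-3)) = 1/(-6) = -⅙ ≈ -0.16667)
B = -41/30 (B = -⅙ - 6/5 = -41/30 ≈ -1.3667)
o(E) = 82/15 - 41*E/30 (o(E) = -41*(-4 + E)/30 = 82/15 - 41*E/30)
((-48 + 328) + 504)*o(22) + 793 = ((-48 + 328) + 504)*(82/15 - 41/30*22) + 793 = (280 + 504)*(82/15 - 451/15) + 793 = 784*(-123/5) + 793 = -96432/5 + 793 = -92467/5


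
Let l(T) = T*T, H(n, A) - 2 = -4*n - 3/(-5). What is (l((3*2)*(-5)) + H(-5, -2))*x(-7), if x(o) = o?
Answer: -32291/5 ≈ -6458.2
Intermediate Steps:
H(n, A) = 13/5 - 4*n (H(n, A) = 2 + (-4*n - 3/(-5)) = 2 + (-4*n - 3*(-1/5)) = 2 + (-4*n + 3/5) = 2 + (3/5 - 4*n) = 13/5 - 4*n)
l(T) = T**2
(l((3*2)*(-5)) + H(-5, -2))*x(-7) = (((3*2)*(-5))**2 + (13/5 - 4*(-5)))*(-7) = ((6*(-5))**2 + (13/5 + 20))*(-7) = ((-30)**2 + 113/5)*(-7) = (900 + 113/5)*(-7) = (4613/5)*(-7) = -32291/5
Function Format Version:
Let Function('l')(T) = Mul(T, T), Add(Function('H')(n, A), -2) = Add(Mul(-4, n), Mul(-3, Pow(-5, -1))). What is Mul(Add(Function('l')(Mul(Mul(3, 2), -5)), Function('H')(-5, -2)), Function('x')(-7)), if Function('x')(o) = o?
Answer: Rational(-32291, 5) ≈ -6458.2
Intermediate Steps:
Function('H')(n, A) = Add(Rational(13, 5), Mul(-4, n)) (Function('H')(n, A) = Add(2, Add(Mul(-4, n), Mul(-3, Pow(-5, -1)))) = Add(2, Add(Mul(-4, n), Mul(-3, Rational(-1, 5)))) = Add(2, Add(Mul(-4, n), Rational(3, 5))) = Add(2, Add(Rational(3, 5), Mul(-4, n))) = Add(Rational(13, 5), Mul(-4, n)))
Function('l')(T) = Pow(T, 2)
Mul(Add(Function('l')(Mul(Mul(3, 2), -5)), Function('H')(-5, -2)), Function('x')(-7)) = Mul(Add(Pow(Mul(Mul(3, 2), -5), 2), Add(Rational(13, 5), Mul(-4, -5))), -7) = Mul(Add(Pow(Mul(6, -5), 2), Add(Rational(13, 5), 20)), -7) = Mul(Add(Pow(-30, 2), Rational(113, 5)), -7) = Mul(Add(900, Rational(113, 5)), -7) = Mul(Rational(4613, 5), -7) = Rational(-32291, 5)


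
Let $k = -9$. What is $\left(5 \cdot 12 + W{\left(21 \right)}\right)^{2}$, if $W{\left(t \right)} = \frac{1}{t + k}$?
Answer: $\frac{519841}{144} \approx 3610.0$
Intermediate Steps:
$W{\left(t \right)} = \frac{1}{-9 + t}$ ($W{\left(t \right)} = \frac{1}{t - 9} = \frac{1}{-9 + t}$)
$\left(5 \cdot 12 + W{\left(21 \right)}\right)^{2} = \left(5 \cdot 12 + \frac{1}{-9 + 21}\right)^{2} = \left(60 + \frac{1}{12}\right)^{2} = \left(\frac{721}{12}\right)^{2} = \frac{519841}{144}$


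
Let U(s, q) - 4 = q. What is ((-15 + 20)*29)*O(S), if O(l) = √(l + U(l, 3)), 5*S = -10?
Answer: 145*√5 ≈ 324.23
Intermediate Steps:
S = -2 (S = (⅕)*(-10) = -2)
U(s, q) = 4 + q
O(l) = √(7 + l) (O(l) = √(l + (4 + 3)) = √(l + 7) = √(7 + l))
((-15 + 20)*29)*O(S) = ((-15 + 20)*29)*√(7 - 2) = (5*29)*√5 = 145*√5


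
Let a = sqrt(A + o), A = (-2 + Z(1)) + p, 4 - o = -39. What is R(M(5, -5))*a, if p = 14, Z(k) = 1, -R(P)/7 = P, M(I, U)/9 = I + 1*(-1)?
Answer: -504*sqrt(14) ≈ -1885.8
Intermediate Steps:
M(I, U) = -9 + 9*I (M(I, U) = 9*(I + 1*(-1)) = 9*(I - 1) = 9*(-1 + I) = -9 + 9*I)
R(P) = -7*P
o = 43 (o = 4 - 1*(-39) = 4 + 39 = 43)
A = 13 (A = (-2 + 1) + 14 = -1 + 14 = 13)
a = 2*sqrt(14) (a = sqrt(13 + 43) = sqrt(56) = 2*sqrt(14) ≈ 7.4833)
R(M(5, -5))*a = (-7*(-9 + 9*5))*(2*sqrt(14)) = (-7*(-9 + 45))*(2*sqrt(14)) = (-7*36)*(2*sqrt(14)) = -504*sqrt(14)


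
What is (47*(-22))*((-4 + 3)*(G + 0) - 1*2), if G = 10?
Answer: 12408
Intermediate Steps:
(47*(-22))*((-4 + 3)*(G + 0) - 1*2) = (47*(-22))*((-4 + 3)*(10 + 0) - 1*2) = -1034*(-1*10 - 2) = -1034*(-10 - 2) = -1034*(-12) = 12408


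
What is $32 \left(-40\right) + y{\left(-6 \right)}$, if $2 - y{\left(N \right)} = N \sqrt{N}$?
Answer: $-1278 + 6 i \sqrt{6} \approx -1278.0 + 14.697 i$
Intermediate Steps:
$y{\left(N \right)} = 2 - N^{\frac{3}{2}}$ ($y{\left(N \right)} = 2 - N \sqrt{N} = 2 - N^{\frac{3}{2}}$)
$32 \left(-40\right) + y{\left(-6 \right)} = 32 \left(-40\right) + \left(2 - \left(-6\right)^{\frac{3}{2}}\right) = -1280 + \left(2 - - 6 i \sqrt{6}\right) = -1280 + \left(2 + 6 i \sqrt{6}\right) = -1278 + 6 i \sqrt{6}$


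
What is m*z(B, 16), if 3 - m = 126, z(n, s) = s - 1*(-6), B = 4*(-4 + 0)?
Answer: -2706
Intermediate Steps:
B = -16 (B = 4*(-4) = -16)
z(n, s) = 6 + s (z(n, s) = s + 6 = 6 + s)
m = -123 (m = 3 - 1*126 = 3 - 126 = -123)
m*z(B, 16) = -123*(6 + 16) = -123*22 = -2706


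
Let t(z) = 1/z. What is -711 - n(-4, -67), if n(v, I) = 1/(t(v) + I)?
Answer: -191255/269 ≈ -710.99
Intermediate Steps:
n(v, I) = 1/(I + 1/v) (n(v, I) = 1/(1/v + I) = 1/(I + 1/v))
-711 - n(-4, -67) = -711 - (-4)/(1 - 67*(-4)) = -711 - (-4)/(1 + 268) = -711 - (-4)/269 = -711 - 1*(-4/269) = -711 + 4/269 = -191255/269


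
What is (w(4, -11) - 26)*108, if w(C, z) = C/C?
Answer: -2700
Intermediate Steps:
w(C, z) = 1
(w(4, -11) - 26)*108 = (1 - 26)*108 = -25*108 = -2700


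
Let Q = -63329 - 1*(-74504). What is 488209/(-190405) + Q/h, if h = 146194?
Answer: -69245450671/27836068570 ≈ -2.4876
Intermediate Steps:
Q = 11175 (Q = -63329 + 74504 = 11175)
488209/(-190405) + Q/h = 488209/(-190405) + 11175/146194 = 488209*(-1/190405) + 11175*(1/146194) = -488209/190405 + 11175/146194 = -69245450671/27836068570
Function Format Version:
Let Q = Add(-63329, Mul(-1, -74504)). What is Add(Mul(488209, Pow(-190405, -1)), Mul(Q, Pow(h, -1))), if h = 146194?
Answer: Rational(-69245450671, 27836068570) ≈ -2.4876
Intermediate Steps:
Q = 11175 (Q = Add(-63329, 74504) = 11175)
Add(Mul(488209, Pow(-190405, -1)), Mul(Q, Pow(h, -1))) = Add(Mul(488209, Pow(-190405, -1)), Mul(11175, Pow(146194, -1))) = Add(Mul(488209, Rational(-1, 190405)), Mul(11175, Rational(1, 146194))) = Add(Rational(-488209, 190405), Rational(11175, 146194)) = Rational(-69245450671, 27836068570)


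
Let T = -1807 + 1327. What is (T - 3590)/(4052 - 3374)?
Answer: -2035/339 ≈ -6.0030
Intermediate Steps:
T = -480
(T - 3590)/(4052 - 3374) = (-480 - 3590)/(4052 - 3374) = -4070/678 = -4070*1/678 = -2035/339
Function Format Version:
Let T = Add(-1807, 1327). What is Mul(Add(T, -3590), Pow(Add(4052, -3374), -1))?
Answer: Rational(-2035, 339) ≈ -6.0030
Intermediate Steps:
T = -480
Mul(Add(T, -3590), Pow(Add(4052, -3374), -1)) = Mul(Add(-480, -3590), Pow(Add(4052, -3374), -1)) = Mul(-4070, Pow(678, -1)) = Mul(-4070, Rational(1, 678)) = Rational(-2035, 339)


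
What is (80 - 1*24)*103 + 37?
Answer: 5805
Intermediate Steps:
(80 - 1*24)*103 + 37 = (80 - 24)*103 + 37 = 56*103 + 37 = 5768 + 37 = 5805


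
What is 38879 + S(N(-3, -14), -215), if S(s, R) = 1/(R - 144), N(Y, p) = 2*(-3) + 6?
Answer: 13957560/359 ≈ 38879.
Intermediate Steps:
N(Y, p) = 0 (N(Y, p) = -6 + 6 = 0)
S(s, R) = 1/(-144 + R)
38879 + S(N(-3, -14), -215) = 38879 + 1/(-144 - 215) = 38879 + 1/(-359) = 38879 - 1/359 = 13957560/359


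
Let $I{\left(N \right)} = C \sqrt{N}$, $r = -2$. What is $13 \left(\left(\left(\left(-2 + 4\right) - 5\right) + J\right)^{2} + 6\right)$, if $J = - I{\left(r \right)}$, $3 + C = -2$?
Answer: $-455 - 390 i \sqrt{2} \approx -455.0 - 551.54 i$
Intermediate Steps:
$C = -5$ ($C = -3 - 2 = -5$)
$I{\left(N \right)} = - 5 \sqrt{N}$
$J = 5 i \sqrt{2}$ ($J = - \left(-5\right) \sqrt{-2} = - \left(-5\right) i \sqrt{2} = 5 i \sqrt{2} \approx 7.0711 i$)
$13 \left(\left(\left(\left(-2 + 4\right) - 5\right) + J\right)^{2} + 6\right) = 13 \left(\left(\left(\left(-2 + 4\right) - 5\right) + 5 i \sqrt{2}\right)^{2} + 6\right) = 13 \left(\left(\left(2 - 5\right) + 5 i \sqrt{2}\right)^{2} + 6\right) = 13 \left(\left(-3 + 5 i \sqrt{2}\right)^{2} + 6\right) = 13 \left(6 + \left(-3 + 5 i \sqrt{2}\right)^{2}\right) = 78 + 13 \left(-3 + 5 i \sqrt{2}\right)^{2}$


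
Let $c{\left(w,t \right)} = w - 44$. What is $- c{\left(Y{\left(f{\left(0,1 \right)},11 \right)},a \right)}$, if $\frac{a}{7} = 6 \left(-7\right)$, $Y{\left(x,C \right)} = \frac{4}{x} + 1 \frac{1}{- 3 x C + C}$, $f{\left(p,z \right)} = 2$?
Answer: $\frac{2311}{55} \approx 42.018$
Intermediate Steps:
$Y{\left(x,C \right)} = \frac{1}{C - 3 C x} + \frac{4}{x}$ ($Y{\left(x,C \right)} = \frac{4}{x} + 1 \frac{1}{- 3 C x + C} = \frac{4}{x} + 1 \frac{1}{C - 3 C x} = \frac{4}{x} + \frac{1}{C - 3 C x} = \frac{1}{C - 3 C x} + \frac{4}{x}$)
$a = -294$ ($a = 7 \cdot 6 \left(-7\right) = 7 \left(-42\right) = -294$)
$c{\left(w,t \right)} = -44 + w$
$- c{\left(Y{\left(f{\left(0,1 \right)},11 \right)},a \right)} = - (-44 + \frac{\left(-1\right) 2 - 44 + 12 \cdot 11 \cdot 2}{11 \cdot 2 \left(-1 + 3 \cdot 2\right)}) = - (-44 + \frac{1}{11} \cdot \frac{1}{2} \frac{1}{-1 + 6} \left(-2 - 44 + 264\right)) = - (-44 + \frac{1}{11} \cdot \frac{1}{2} \cdot \frac{1}{5} \cdot 218) = - (-44 + \frac{109}{55}) = \left(-1\right) \left(- \frac{2311}{55}\right) = \frac{2311}{55}$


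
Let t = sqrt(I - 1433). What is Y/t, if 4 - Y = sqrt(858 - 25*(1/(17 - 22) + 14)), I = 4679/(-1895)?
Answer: I*sqrt(572756170)*(-4 + 3*sqrt(57))/906738 ≈ 0.49223*I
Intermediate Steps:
I = -4679/1895 (I = 4679*(-1/1895) = -4679/1895 ≈ -2.4691)
Y = 4 - 3*sqrt(57) (Y = 4 - sqrt(858 - 25*(1/(17 - 22) + 14)) = 4 - sqrt(858 - 25*(1/(-5) + 14)) = 4 - sqrt(858 - 25*(-1/5 + 14)) = 4 - sqrt(858 - 25*69/5) = 4 - sqrt(858 - 345) = 4 - sqrt(513) = 4 - 3*sqrt(57) ≈ -18.650)
t = 3*I*sqrt(572756170)/1895 (t = sqrt(-4679/1895 - 1433) = sqrt(-2720214/1895) = 3*I*sqrt(572756170)/1895 ≈ 37.888*I)
Y/t = (4 - 3*sqrt(57))/((3*I*sqrt(572756170)/1895)) = (4 - 3*sqrt(57))*(-I*sqrt(572756170)/906738) = -I*sqrt(572756170)*(4 - 3*sqrt(57))/906738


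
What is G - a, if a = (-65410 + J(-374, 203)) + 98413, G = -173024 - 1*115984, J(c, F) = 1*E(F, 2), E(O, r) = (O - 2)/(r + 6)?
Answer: -2576289/8 ≈ -3.2204e+5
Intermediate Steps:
E(O, r) = (-2 + O)/(6 + r)
J(c, F) = -¼ + F/8 (J(c, F) = 1*((-2 + F)/(6 + 2)) = 1*((-2 + F)/8) = 1*(-¼ + F/8) = -¼ + F/8)
G = -289008 (G = -173024 - 115984 = -289008)
a = 264225/8 (a = (-65410 + (-¼ + (⅛)*203)) + 98413 = (-65410 + (-¼ + 203/8)) + 98413 = (-65410 + 201/8) + 98413 = -523079/8 + 98413 = 264225/8 ≈ 33028.)
G - a = -289008 - 1*264225/8 = -289008 - 264225/8 = -2576289/8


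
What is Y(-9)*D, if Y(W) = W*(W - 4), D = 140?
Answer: 16380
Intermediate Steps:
Y(W) = W*(-4 + W)
Y(-9)*D = -9*(-4 - 9)*140 = -9*(-13)*140 = 117*140 = 16380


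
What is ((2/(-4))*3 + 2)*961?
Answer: 961/2 ≈ 480.50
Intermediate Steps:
((2/(-4))*3 + 2)*961 = ((2*(-1/4))*3 + 2)*961 = (-1/2*3 + 2)*961 = (-3/2 + 2)*961 = (1/2)*961 = 961/2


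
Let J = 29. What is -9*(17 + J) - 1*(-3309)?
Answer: 2895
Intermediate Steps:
-9*(17 + J) - 1*(-3309) = -9*(17 + 29) - 1*(-3309) = -9*46 + 3309 = -414 + 3309 = 2895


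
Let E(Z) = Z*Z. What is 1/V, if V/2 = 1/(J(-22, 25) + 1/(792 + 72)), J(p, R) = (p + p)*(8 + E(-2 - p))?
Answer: -15510527/1728 ≈ -8976.0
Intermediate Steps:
E(Z) = Z**2
J(p, R) = 2*p*(8 + (-2 - p)**2) (J(p, R) = (p + p)*(8 + (-2 - p)**2) = (2*p)*(8 + (-2 - p)**2) = 2*p*(8 + (-2 - p)**2))
V = -1728/15510527 (V = 2/(2*(-22)*(8 + (2 - 22)**2) + 1/(792 + 72)) = 2/(2*(-22)*(8 + (-20)**2) + 1/864) = 2/(2*(-22)*(8 + 400) + 1/864) = 2/(2*(-22)*408 + 1/864) = 2/(-17952 + 1/864) = 2/(-15510527/864) = 2*(-864/15510527) = -1728/15510527 ≈ -0.00011141)
1/V = 1/(-1728/15510527) = -15510527/1728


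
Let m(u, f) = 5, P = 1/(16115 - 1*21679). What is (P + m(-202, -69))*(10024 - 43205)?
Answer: -923062239/5564 ≈ -1.6590e+5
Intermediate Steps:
P = -1/5564 (P = 1/(16115 - 21679) = 1/(-5564) = -1/5564 ≈ -0.00017973)
(P + m(-202, -69))*(10024 - 43205) = (-1/5564 + 5)*(10024 - 43205) = (27819/5564)*(-33181) = -923062239/5564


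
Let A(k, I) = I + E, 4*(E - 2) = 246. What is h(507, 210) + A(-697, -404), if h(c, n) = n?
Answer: -261/2 ≈ -130.50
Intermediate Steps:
E = 127/2 (E = 2 + (¼)*246 = 2 + 123/2 = 127/2 ≈ 63.500)
A(k, I) = 127/2 + I (A(k, I) = I + 127/2 = 127/2 + I)
h(507, 210) + A(-697, -404) = 210 + (127/2 - 404) = 210 - 681/2 = -261/2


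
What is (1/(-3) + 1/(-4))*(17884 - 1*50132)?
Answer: 56434/3 ≈ 18811.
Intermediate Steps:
(1/(-3) + 1/(-4))*(17884 - 1*50132) = (1*(-1/3) + 1*(-1/4))*(17884 - 50132) = (-1/3 - 1/4)*(-32248) = -7/12*(-32248) = 56434/3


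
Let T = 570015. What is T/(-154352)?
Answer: -570015/154352 ≈ -3.6930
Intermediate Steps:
T/(-154352) = 570015/(-154352) = 570015*(-1/154352) = -570015/154352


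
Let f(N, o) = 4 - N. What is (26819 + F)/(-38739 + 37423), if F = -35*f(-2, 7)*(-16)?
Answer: -30179/1316 ≈ -22.932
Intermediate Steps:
F = 3360 (F = -35*(4 - 1*(-2))*(-16) = -35*(4 + 2)*(-16) = -35*6*(-16) = -210*(-16) = 3360)
(26819 + F)/(-38739 + 37423) = (26819 + 3360)/(-38739 + 37423) = 30179/(-1316) = 30179*(-1/1316) = -30179/1316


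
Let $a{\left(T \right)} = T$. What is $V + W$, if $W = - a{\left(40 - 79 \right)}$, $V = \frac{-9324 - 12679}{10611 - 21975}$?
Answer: $\frac{465199}{11364} \approx 40.936$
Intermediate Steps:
$V = \frac{22003}{11364}$ ($V = - \frac{22003}{-11364} = \left(-22003\right) \left(- \frac{1}{11364}\right) = \frac{22003}{11364} \approx 1.9362$)
$W = 39$ ($W = - (40 - 79) = \left(-1\right) \left(-39\right) = 39$)
$V + W = \frac{22003}{11364} + 39 = \frac{465199}{11364}$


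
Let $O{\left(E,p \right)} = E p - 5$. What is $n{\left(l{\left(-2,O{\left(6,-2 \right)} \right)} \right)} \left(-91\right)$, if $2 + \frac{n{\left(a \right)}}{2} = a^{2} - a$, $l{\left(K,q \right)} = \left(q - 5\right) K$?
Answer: $-343980$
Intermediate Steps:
$O{\left(E,p \right)} = -5 + E p$
$l{\left(K,q \right)} = K \left(-5 + q\right)$ ($l{\left(K,q \right)} = \left(-5 + q\right) K = K \left(-5 + q\right)$)
$n{\left(a \right)} = -4 - 2 a + 2 a^{2}$ ($n{\left(a \right)} = -4 + 2 \left(a^{2} - a\right) = -4 + \left(- 2 a + 2 a^{2}\right) = -4 - 2 a + 2 a^{2}$)
$n{\left(l{\left(-2,O{\left(6,-2 \right)} \right)} \right)} \left(-91\right) = \left(-4 - 2 \left(- 2 \left(-5 + \left(-5 + 6 \left(-2\right)\right)\right)\right) + 2 \left(- 2 \left(-5 + \left(-5 + 6 \left(-2\right)\right)\right)\right)^{2}\right) \left(-91\right) = \left(-4 - 2 \left(- 2 \left(-5 - 17\right)\right) + 2 \left(- 2 \left(-5 - 17\right)\right)^{2}\right) \left(-91\right) = \left(-4 - 2 \left(\left(-2\right) \left(-22\right)\right) + 2 \left(\left(-2\right) \left(-22\right)\right)^{2}\right) \left(-91\right) = \left(-4 - 88 + 2 \cdot 44^{2}\right) \left(-91\right) = \left(-4 - 88 + 2 \cdot 1936\right) \left(-91\right) = \left(-4 - 88 + 3872\right) \left(-91\right) = 3780 \left(-91\right) = -343980$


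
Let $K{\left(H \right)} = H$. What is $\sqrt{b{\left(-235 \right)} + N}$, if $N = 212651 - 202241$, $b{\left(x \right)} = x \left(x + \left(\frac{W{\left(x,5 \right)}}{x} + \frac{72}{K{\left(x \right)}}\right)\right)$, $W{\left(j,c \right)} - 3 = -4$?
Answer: $\sqrt{65706} \approx 256.33$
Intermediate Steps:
$W{\left(j,c \right)} = -1$ ($W{\left(j,c \right)} = 3 - 4 = -1$)
$b{\left(x \right)} = x \left(x + \frac{71}{x}\right)$ ($b{\left(x \right)} = x \left(x + \left(- \frac{1}{x} + \frac{72}{x}\right)\right) = x \left(x + \frac{71}{x}\right)$)
$N = 10410$ ($N = 212651 - 202241 = 10410$)
$\sqrt{b{\left(-235 \right)} + N} = \sqrt{\left(71 + \left(-235\right)^{2}\right) + 10410} = \sqrt{\left(71 + 55225\right) + 10410} = \sqrt{55296 + 10410} = \sqrt{65706}$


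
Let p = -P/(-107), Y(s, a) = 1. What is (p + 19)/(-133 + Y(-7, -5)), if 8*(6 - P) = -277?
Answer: -16589/112992 ≈ -0.14682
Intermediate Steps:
P = 325/8 (P = 6 - ⅛*(-277) = 6 + 277/8 = 325/8 ≈ 40.625)
p = 325/856 (p = -325/(8*(-107)) = -325*(-1)/(8*107) = -1*(-325/856) = 325/856 ≈ 0.37967)
(p + 19)/(-133 + Y(-7, -5)) = (325/856 + 19)/(-133 + 1) = (16589/856)/(-132) = (16589/856)*(-1/132) = -16589/112992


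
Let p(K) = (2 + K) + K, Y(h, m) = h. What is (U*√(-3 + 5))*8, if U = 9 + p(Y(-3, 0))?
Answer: 40*√2 ≈ 56.569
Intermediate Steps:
p(K) = 2 + 2*K
U = 5 (U = 9 + (2 + 2*(-3)) = 9 + (2 - 6) = 9 - 4 = 5)
(U*√(-3 + 5))*8 = (5*√(-3 + 5))*8 = (5*√2)*8 = 40*√2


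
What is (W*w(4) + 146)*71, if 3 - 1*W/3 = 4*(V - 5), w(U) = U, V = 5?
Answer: 12922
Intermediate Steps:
W = 9 (W = 9 - 12*(5 - 5) = 9 - 12*0 = 9 - 3*0 = 9 + 0 = 9)
(W*w(4) + 146)*71 = (9*4 + 146)*71 = (36 + 146)*71 = 182*71 = 12922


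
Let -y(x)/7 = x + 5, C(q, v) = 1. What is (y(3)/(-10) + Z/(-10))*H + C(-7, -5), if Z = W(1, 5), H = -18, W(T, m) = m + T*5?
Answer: -409/5 ≈ -81.800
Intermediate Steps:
W(T, m) = m + 5*T
y(x) = -35 - 7*x (y(x) = -7*(x + 5) = -7*(5 + x) = -35 - 7*x)
Z = 10 (Z = 5 + 5*1 = 5 + 5 = 10)
(y(3)/(-10) + Z/(-10))*H + C(-7, -5) = ((-35 - 7*3)/(-10) + 10/(-10))*(-18) + 1 = ((-35 - 21)*(-⅒) + 10*(-⅒))*(-18) + 1 = (-56*(-⅒) - 1)*(-18) + 1 = (28/5 - 1)*(-18) + 1 = (23/5)*(-18) + 1 = -414/5 + 1 = -409/5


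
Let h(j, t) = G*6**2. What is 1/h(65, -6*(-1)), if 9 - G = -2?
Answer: 1/396 ≈ 0.0025253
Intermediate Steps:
G = 11 (G = 9 - 1*(-2) = 9 + 2 = 11)
h(j, t) = 396 (h(j, t) = 11*6**2 = 11*36 = 396)
1/h(65, -6*(-1)) = 1/396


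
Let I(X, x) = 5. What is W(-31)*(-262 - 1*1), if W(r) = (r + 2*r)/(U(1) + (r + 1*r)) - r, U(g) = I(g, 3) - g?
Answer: -497333/58 ≈ -8574.7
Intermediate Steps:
U(g) = 5 - g
W(r) = -r + 3*r/(4 + 2*r) (W(r) = (r + 2*r)/((5 - 1*1) + (r + 1*r)) - r = (3*r)/((5 - 1) + (r + r)) - r = (3*r)/(4 + 2*r) - r = 3*r/(4 + 2*r) - r = -r + 3*r/(4 + 2*r))
W(-31)*(-262 - 1*1) = (-1*(-31)*(1 + 2*(-31))/(4 + 2*(-31)))*(-262 - 1*1) = (-1*(-31)*(1 - 62)/(4 - 62))*(-262 - 1) = -1*(-31)*(-61)/(-58)*(-263) = -1*(-31)*(-1/58)*(-61)*(-263) = (1891/58)*(-263) = -497333/58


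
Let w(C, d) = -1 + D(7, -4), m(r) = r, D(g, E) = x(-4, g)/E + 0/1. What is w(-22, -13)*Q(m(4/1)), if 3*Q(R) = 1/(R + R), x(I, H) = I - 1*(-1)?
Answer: -1/96 ≈ -0.010417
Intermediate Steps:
x(I, H) = 1 + I (x(I, H) = I + 1 = 1 + I)
D(g, E) = -3/E (D(g, E) = (1 - 4)/E + 0/1 = -3/E + 0*1 = -3/E + 0 = -3/E)
Q(R) = 1/(6*R) (Q(R) = 1/(3*(R + R)) = 1/(3*((2*R))) = (1/(2*R))/3 = 1/(6*R))
w(C, d) = -¼ (w(C, d) = -1 - 3/(-4) = -1 - 3*(-¼) = -1 + ¾ = -¼)
w(-22, -13)*Q(m(4/1)) = -1/(24*(4/1)) = -1/(24*(4*1)) = -1/(24*4) = -¼*1/24 = -1/96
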